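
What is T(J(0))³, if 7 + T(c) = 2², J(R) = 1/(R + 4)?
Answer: -27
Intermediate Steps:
J(R) = 1/(4 + R)
T(c) = -3 (T(c) = -7 + 2² = -7 + 4 = -3)
T(J(0))³ = (-3)³ = -27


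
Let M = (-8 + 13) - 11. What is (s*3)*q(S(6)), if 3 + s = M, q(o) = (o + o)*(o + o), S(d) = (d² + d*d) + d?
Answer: -657072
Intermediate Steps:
S(d) = d + 2*d² (S(d) = (d² + d²) + d = 2*d² + d = d + 2*d²)
q(o) = 4*o² (q(o) = (2*o)*(2*o) = 4*o²)
M = -6 (M = 5 - 11 = -6)
s = -9 (s = -3 - 6 = -9)
(s*3)*q(S(6)) = (-9*3)*(4*(6*(1 + 2*6))²) = -108*(6*(1 + 12))² = -108*(6*13)² = -108*78² = -108*6084 = -27*24336 = -657072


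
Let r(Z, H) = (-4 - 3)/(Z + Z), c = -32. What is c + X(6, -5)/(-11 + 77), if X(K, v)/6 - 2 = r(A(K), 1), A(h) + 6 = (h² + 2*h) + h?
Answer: -33607/1056 ≈ -31.825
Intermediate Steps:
A(h) = -6 + h² + 3*h (A(h) = -6 + ((h² + 2*h) + h) = -6 + (h² + 3*h) = -6 + h² + 3*h)
r(Z, H) = -7/(2*Z) (r(Z, H) = -7*1/(2*Z) = -7/(2*Z))
X(K, v) = 12 - 21/(-6 + K² + 3*K) (X(K, v) = 12 + 6*(-7/(2*(-6 + K² + 3*K))) = 12 - 21/(-6 + K² + 3*K))
c + X(6, -5)/(-11 + 77) = -32 + (3*(-31 + 4*6² + 12*6)/(-6 + 6² + 3*6))/(-11 + 77) = -32 + (3*(-31 + 4*36 + 72)/(-6 + 36 + 18))/66 = -32 + (3*(-31 + 144 + 72)/48)*(1/66) = -32 + (3*(1/48)*185)*(1/66) = -32 + (185/16)*(1/66) = -32 + 185/1056 = -33607/1056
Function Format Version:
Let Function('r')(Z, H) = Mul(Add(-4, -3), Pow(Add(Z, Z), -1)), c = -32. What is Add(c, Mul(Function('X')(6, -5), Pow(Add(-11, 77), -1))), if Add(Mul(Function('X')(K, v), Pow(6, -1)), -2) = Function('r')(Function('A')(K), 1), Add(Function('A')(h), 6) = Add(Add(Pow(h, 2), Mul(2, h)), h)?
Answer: Rational(-33607, 1056) ≈ -31.825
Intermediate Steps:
Function('A')(h) = Add(-6, Pow(h, 2), Mul(3, h)) (Function('A')(h) = Add(-6, Add(Add(Pow(h, 2), Mul(2, h)), h)) = Add(-6, Add(Pow(h, 2), Mul(3, h))) = Add(-6, Pow(h, 2), Mul(3, h)))
Function('r')(Z, H) = Mul(Rational(-7, 2), Pow(Z, -1)) (Function('r')(Z, H) = Mul(-7, Pow(Mul(2, Z), -1)) = Mul(-7, Mul(Rational(1, 2), Pow(Z, -1))) = Mul(Rational(-7, 2), Pow(Z, -1)))
Function('X')(K, v) = Add(12, Mul(-21, Pow(Add(-6, Pow(K, 2), Mul(3, K)), -1))) (Function('X')(K, v) = Add(12, Mul(6, Mul(Rational(-7, 2), Pow(Add(-6, Pow(K, 2), Mul(3, K)), -1)))) = Add(12, Mul(-21, Pow(Add(-6, Pow(K, 2), Mul(3, K)), -1))))
Add(c, Mul(Function('X')(6, -5), Pow(Add(-11, 77), -1))) = Add(-32, Mul(Mul(3, Pow(Add(-6, Pow(6, 2), Mul(3, 6)), -1), Add(-31, Mul(4, Pow(6, 2)), Mul(12, 6))), Pow(Add(-11, 77), -1))) = Add(-32, Mul(Mul(3, Pow(Add(-6, 36, 18), -1), Add(-31, Mul(4, 36), 72)), Pow(66, -1))) = Add(-32, Mul(Mul(3, Pow(48, -1), Add(-31, 144, 72)), Rational(1, 66))) = Add(-32, Mul(Mul(3, Rational(1, 48), 185), Rational(1, 66))) = Add(-32, Mul(Rational(185, 16), Rational(1, 66))) = Add(-32, Rational(185, 1056)) = Rational(-33607, 1056)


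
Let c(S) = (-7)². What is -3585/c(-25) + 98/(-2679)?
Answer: -9609017/131271 ≈ -73.200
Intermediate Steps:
c(S) = 49
-3585/c(-25) + 98/(-2679) = -3585/49 + 98/(-2679) = -3585*1/49 + 98*(-1/2679) = -3585/49 - 98/2679 = -9609017/131271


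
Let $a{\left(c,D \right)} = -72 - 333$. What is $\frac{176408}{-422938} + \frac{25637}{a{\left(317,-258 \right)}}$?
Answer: $- \frac{5457153373}{85644945} \approx -63.718$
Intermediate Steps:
$a{\left(c,D \right)} = -405$
$\frac{176408}{-422938} + \frac{25637}{a{\left(317,-258 \right)}} = \frac{176408}{-422938} + \frac{25637}{-405} = 176408 \left(- \frac{1}{422938}\right) + 25637 \left(- \frac{1}{405}\right) = - \frac{88204}{211469} - \frac{25637}{405} = - \frac{5457153373}{85644945}$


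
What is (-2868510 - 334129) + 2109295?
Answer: -1093344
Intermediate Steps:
(-2868510 - 334129) + 2109295 = -3202639 + 2109295 = -1093344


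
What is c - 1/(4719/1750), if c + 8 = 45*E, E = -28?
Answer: -5985442/4719 ≈ -1268.4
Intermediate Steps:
c = -1268 (c = -8 + 45*(-28) = -8 - 1260 = -1268)
c - 1/(4719/1750) = -1268 - 1/(4719/1750) = -1268 - 1/(4719*(1/1750)) = -1268 - 1/4719/1750 = -1268 - 1*1750/4719 = -1268 - 1750/4719 = -5985442/4719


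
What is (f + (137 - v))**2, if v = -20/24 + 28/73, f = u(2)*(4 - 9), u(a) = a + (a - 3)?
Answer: 3365508169/191844 ≈ 17543.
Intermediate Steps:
u(a) = -3 + 2*a (u(a) = a + (-3 + a) = -3 + 2*a)
f = -5 (f = (-3 + 2*2)*(4 - 9) = (-3 + 4)*(-5) = 1*(-5) = -5)
v = -197/438 (v = -20*1/24 + 28*(1/73) = -5/6 + 28/73 = -197/438 ≈ -0.44977)
(f + (137 - v))**2 = (-5 + (137 - 1*(-197/438)))**2 = (-5 + (137 + 197/438))**2 = (-5 + 60203/438)**2 = (58013/438)**2 = 3365508169/191844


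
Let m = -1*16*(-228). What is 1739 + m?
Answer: 5387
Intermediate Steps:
m = 3648 (m = -16*(-228) = 3648)
1739 + m = 1739 + 3648 = 5387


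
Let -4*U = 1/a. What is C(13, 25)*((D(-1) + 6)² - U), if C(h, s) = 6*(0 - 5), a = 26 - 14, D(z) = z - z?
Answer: -8645/8 ≈ -1080.6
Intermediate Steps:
D(z) = 0
a = 12
C(h, s) = -30 (C(h, s) = 6*(-5) = -30)
U = -1/48 (U = -¼/12 = -¼*1/12 = -1/48 ≈ -0.020833)
C(13, 25)*((D(-1) + 6)² - U) = -30*((0 + 6)² - 1*(-1/48)) = -30*(6² + 1/48) = -30*(36 + 1/48) = -30*1729/48 = -8645/8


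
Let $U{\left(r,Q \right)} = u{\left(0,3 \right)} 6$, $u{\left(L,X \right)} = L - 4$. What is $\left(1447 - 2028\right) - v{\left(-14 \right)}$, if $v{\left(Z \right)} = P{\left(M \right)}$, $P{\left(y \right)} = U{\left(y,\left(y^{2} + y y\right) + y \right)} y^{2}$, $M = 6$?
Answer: $283$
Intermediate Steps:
$u{\left(L,X \right)} = -4 + L$
$U{\left(r,Q \right)} = -24$ ($U{\left(r,Q \right)} = \left(-4 + 0\right) 6 = \left(-4\right) 6 = -24$)
$P{\left(y \right)} = - 24 y^{2}$
$v{\left(Z \right)} = -864$ ($v{\left(Z \right)} = - 24 \cdot 6^{2} = \left(-24\right) 36 = -864$)
$\left(1447 - 2028\right) - v{\left(-14 \right)} = \left(1447 - 2028\right) - -864 = \left(1447 - 2028\right) + 864 = -581 + 864 = 283$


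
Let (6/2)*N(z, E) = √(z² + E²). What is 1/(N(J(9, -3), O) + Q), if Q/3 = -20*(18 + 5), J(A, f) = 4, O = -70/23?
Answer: -1642545/2266708759 - 69*√3341/4533417518 ≈ -0.00072552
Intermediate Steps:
O = -70/23 (O = -70*1/23 = -70/23 ≈ -3.0435)
Q = -1380 (Q = 3*(-20*(18 + 5)) = 3*(-20*23) = 3*(-460) = -1380)
N(z, E) = √(E² + z²)/3 (N(z, E) = √(z² + E²)/3 = √(E² + z²)/3)
1/(N(J(9, -3), O) + Q) = 1/(√((-70/23)² + 4²)/3 - 1380) = 1/(√(4900/529 + 16)/3 - 1380) = 1/(√(13364/529)/3 - 1380) = 1/((2*√3341/23)/3 - 1380) = 1/(2*√3341/69 - 1380) = 1/(-1380 + 2*√3341/69)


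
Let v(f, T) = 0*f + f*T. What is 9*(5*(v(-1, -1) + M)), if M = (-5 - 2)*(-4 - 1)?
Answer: 1620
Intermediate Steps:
M = 35 (M = -7*(-5) = 35)
v(f, T) = T*f (v(f, T) = 0 + T*f = T*f)
9*(5*(v(-1, -1) + M)) = 9*(5*(-1*(-1) + 35)) = 9*(5*(1 + 35)) = 9*(5*36) = 9*180 = 1620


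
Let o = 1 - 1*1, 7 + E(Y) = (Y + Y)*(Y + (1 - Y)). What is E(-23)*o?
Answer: 0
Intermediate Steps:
E(Y) = -7 + 2*Y (E(Y) = -7 + (Y + Y)*(Y + (1 - Y)) = -7 + (2*Y)*1 = -7 + 2*Y)
o = 0 (o = 1 - 1 = 0)
E(-23)*o = (-7 + 2*(-23))*0 = (-7 - 46)*0 = -53*0 = 0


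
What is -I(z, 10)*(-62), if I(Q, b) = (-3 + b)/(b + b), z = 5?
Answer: 217/10 ≈ 21.700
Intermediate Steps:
I(Q, b) = (-3 + b)/(2*b) (I(Q, b) = (-3 + b)/((2*b)) = (-3 + b)*(1/(2*b)) = (-3 + b)/(2*b))
-I(z, 10)*(-62) = -(½)*(-3 + 10)/10*(-62) = -(½)*(⅒)*7*(-62) = -7*(-62)/20 = -1*(-217/10) = 217/10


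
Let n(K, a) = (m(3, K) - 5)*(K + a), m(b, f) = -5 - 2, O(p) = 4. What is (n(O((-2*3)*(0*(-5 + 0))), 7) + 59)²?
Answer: 5329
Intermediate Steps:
m(b, f) = -7
n(K, a) = -12*K - 12*a (n(K, a) = (-7 - 5)*(K + a) = -12*(K + a) = -12*K - 12*a)
(n(O((-2*3)*(0*(-5 + 0))), 7) + 59)² = ((-12*4 - 12*7) + 59)² = ((-48 - 84) + 59)² = (-132 + 59)² = (-73)² = 5329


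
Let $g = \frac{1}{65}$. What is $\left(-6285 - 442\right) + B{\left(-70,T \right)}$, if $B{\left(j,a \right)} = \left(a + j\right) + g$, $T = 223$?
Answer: $- \frac{427309}{65} \approx -6574.0$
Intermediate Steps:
$g = \frac{1}{65} \approx 0.015385$
$B{\left(j,a \right)} = \frac{1}{65} + a + j$ ($B{\left(j,a \right)} = \left(a + j\right) + \frac{1}{65} = \frac{1}{65} + a + j$)
$\left(-6285 - 442\right) + B{\left(-70,T \right)} = \left(-6285 - 442\right) + \left(\frac{1}{65} + 223 - 70\right) = \left(-6285 - 442\right) + \frac{9946}{65} = -6727 + \frac{9946}{65} = - \frac{427309}{65}$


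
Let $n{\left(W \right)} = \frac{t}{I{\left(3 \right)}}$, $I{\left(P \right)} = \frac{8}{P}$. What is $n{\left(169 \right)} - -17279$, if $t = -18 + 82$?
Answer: $17303$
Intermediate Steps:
$t = 64$
$n{\left(W \right)} = 24$ ($n{\left(W \right)} = \frac{64}{8 \cdot \frac{1}{3}} = \frac{64}{\frac{8}{3}} = 64 \cdot \frac{3}{8} = 24$)
$n{\left(169 \right)} - -17279 = 24 - -17279 = 24 + 17279 = 17303$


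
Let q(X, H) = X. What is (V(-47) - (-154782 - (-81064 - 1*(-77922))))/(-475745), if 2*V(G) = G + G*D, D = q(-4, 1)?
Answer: -303421/951490 ≈ -0.31889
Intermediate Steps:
D = -4
V(G) = -3*G/2 (V(G) = (G + G*(-4))/2 = (G - 4*G)/2 = (-3*G)/2 = -3*G/2)
(V(-47) - (-154782 - (-81064 - 1*(-77922))))/(-475745) = (-3/2*(-47) - (-154782 - (-81064 - 1*(-77922))))/(-475745) = (141/2 - (-154782 - (-81064 + 77922)))*(-1/475745) = (141/2 - (-154782 - 1*(-3142)))*(-1/475745) = (141/2 - (-154782 + 3142))*(-1/475745) = (141/2 - 1*(-151640))*(-1/475745) = (141/2 + 151640)*(-1/475745) = (303421/2)*(-1/475745) = -303421/951490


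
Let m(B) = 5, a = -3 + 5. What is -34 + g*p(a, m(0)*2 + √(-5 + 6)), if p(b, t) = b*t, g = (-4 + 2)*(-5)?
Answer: 186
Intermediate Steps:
a = 2
g = 10 (g = -2*(-5) = 10)
-34 + g*p(a, m(0)*2 + √(-5 + 6)) = -34 + 10*(2*(5*2 + √(-5 + 6))) = -34 + 10*(2*(10 + √1)) = -34 + 10*(2*(10 + 1)) = -34 + 10*(2*11) = -34 + 10*22 = -34 + 220 = 186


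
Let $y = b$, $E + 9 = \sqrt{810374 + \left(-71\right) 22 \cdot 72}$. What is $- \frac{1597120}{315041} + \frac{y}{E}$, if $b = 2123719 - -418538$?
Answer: $\frac{6093720035353}{219844745989} + \frac{2542257 \sqrt{697910}}{697829} \approx 3071.2$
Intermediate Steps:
$E = -9 + \sqrt{697910}$ ($E = -9 + \sqrt{810374 + \left(-71\right) 22 \cdot 72} = -9 + \sqrt{810374 - 112464} = -9 + \sqrt{697910} \approx 826.41$)
$b = 2542257$ ($b = 2123719 + 418538 = 2542257$)
$y = 2542257$
$- \frac{1597120}{315041} + \frac{y}{E} = - \frac{1597120}{315041} + \frac{2542257}{-9 + \sqrt{697910}}$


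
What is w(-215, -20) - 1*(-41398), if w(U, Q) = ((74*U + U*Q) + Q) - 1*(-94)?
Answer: 29862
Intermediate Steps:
w(U, Q) = 94 + Q + 74*U + Q*U (w(U, Q) = ((74*U + Q*U) + Q) + 94 = (Q + 74*U + Q*U) + 94 = 94 + Q + 74*U + Q*U)
w(-215, -20) - 1*(-41398) = (94 - 20 + 74*(-215) - 20*(-215)) - 1*(-41398) = (94 - 20 - 15910 + 4300) + 41398 = -11536 + 41398 = 29862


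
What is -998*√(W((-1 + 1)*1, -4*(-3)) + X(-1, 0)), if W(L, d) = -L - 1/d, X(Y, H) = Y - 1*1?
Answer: -2495*I*√3/3 ≈ -1440.5*I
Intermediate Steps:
X(Y, H) = -1 + Y (X(Y, H) = Y - 1 = -1 + Y)
-998*√(W((-1 + 1)*1, -4*(-3)) + X(-1, 0)) = -998*√((-(-1 + 1) - 1/((-4*(-3)))) + (-1 - 1)) = -998*√((-0 - 1/12) - 2) = -998*√((-1*0 - 1*1/12) - 2) = -998*√((0 - 1/12) - 2) = -998*√(-1/12 - 2) = -2495*I*√3/3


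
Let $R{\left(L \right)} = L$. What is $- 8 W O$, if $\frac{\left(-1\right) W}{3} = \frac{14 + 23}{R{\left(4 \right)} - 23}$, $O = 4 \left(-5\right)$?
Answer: $\frac{17760}{19} \approx 934.74$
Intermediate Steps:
$O = -20$
$W = \frac{111}{19}$ ($W = - 3 \frac{14 + 23}{4 - 23} = - 3 \frac{37}{-19} = - 3 \cdot 37 \left(- \frac{1}{19}\right) = \left(-3\right) \left(- \frac{37}{19}\right) = \frac{111}{19} \approx 5.8421$)
$- 8 W O = \left(-8\right) \frac{111}{19} \left(-20\right) = \left(- \frac{888}{19}\right) \left(-20\right) = \frac{17760}{19}$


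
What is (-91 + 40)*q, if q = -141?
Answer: 7191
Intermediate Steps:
(-91 + 40)*q = (-91 + 40)*(-141) = -51*(-141) = 7191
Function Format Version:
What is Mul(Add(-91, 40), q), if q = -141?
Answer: 7191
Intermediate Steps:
Mul(Add(-91, 40), q) = Mul(Add(-91, 40), -141) = Mul(-51, -141) = 7191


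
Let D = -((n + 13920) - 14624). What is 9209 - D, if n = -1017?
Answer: 7488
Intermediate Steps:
D = 1721 (D = -((-1017 + 13920) - 14624) = -(12903 - 14624) = -1*(-1721) = 1721)
9209 - D = 9209 - 1*1721 = 9209 - 1721 = 7488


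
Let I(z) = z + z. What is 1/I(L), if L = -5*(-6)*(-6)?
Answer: -1/360 ≈ -0.0027778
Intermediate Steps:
L = -180 (L = 30*(-6) = -180)
I(z) = 2*z
1/I(L) = 1/(2*(-180)) = 1/(-360) = -1/360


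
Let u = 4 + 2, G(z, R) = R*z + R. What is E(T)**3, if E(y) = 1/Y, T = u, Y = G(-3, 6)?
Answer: -1/1728 ≈ -0.00057870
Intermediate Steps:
G(z, R) = R + R*z
Y = -12 (Y = 6*(1 - 3) = 6*(-2) = -12)
u = 6
T = 6
E(y) = -1/12 (E(y) = 1/(-12) = -1/12)
E(T)**3 = (-1/12)**3 = -1/1728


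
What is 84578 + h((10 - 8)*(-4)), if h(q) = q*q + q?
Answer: 84634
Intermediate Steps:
h(q) = q + q² (h(q) = q² + q = q + q²)
84578 + h((10 - 8)*(-4)) = 84578 + ((10 - 8)*(-4))*(1 + (10 - 8)*(-4)) = 84578 + (2*(-4))*(1 + 2*(-4)) = 84578 - 8*(1 - 8) = 84578 - 8*(-7) = 84578 + 56 = 84634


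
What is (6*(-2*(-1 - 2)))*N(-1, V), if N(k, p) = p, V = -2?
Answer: -72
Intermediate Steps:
(6*(-2*(-1 - 2)))*N(-1, V) = (6*(-2*(-1 - 2)))*(-2) = (6*(-2*(-3)))*(-2) = (6*6)*(-2) = 36*(-2) = -72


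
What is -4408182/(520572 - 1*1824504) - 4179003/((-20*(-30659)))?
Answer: -5321950971/1549505860 ≈ -3.4346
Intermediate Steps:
-4408182/(520572 - 1*1824504) - 4179003/((-20*(-30659))) = -4408182/(520572 - 1824504) - 4179003/613180 = -4408182/(-1303932) - 4179003*1/613180 = -4408182*(-1/1303932) - 4179003/613180 = 734697/217322 - 4179003/613180 = -5321950971/1549505860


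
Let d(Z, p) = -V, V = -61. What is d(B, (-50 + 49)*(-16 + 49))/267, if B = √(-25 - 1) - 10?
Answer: 61/267 ≈ 0.22846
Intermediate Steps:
B = -10 + I*√26 (B = √(-26) - 10 = I*√26 - 10 = -10 + I*√26 ≈ -10.0 + 5.099*I)
d(Z, p) = 61 (d(Z, p) = -1*(-61) = 61)
d(B, (-50 + 49)*(-16 + 49))/267 = 61/267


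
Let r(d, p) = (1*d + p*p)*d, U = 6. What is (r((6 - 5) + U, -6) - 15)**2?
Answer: 81796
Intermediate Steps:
r(d, p) = d*(d + p**2) (r(d, p) = (d + p**2)*d = d*(d + p**2))
(r((6 - 5) + U, -6) - 15)**2 = (((6 - 5) + 6)*(((6 - 5) + 6) + (-6)**2) - 15)**2 = ((1 + 6)*((1 + 6) + 36) - 15)**2 = (7*(7 + 36) - 15)**2 = (7*43 - 15)**2 = (301 - 15)**2 = 286**2 = 81796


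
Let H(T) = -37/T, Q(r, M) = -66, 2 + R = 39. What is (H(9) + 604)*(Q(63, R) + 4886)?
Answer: 26023180/9 ≈ 2.8915e+6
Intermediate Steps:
R = 37 (R = -2 + 39 = 37)
(H(9) + 604)*(Q(63, R) + 4886) = (-37/9 + 604)*(-66 + 4886) = (-37*⅑ + 604)*4820 = (-37/9 + 604)*4820 = (5399/9)*4820 = 26023180/9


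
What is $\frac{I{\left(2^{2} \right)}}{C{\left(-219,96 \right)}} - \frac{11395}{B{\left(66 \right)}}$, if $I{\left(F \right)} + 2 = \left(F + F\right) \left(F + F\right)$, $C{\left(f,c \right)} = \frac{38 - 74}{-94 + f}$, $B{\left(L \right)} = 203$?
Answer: $\frac{1764599}{3654} \approx 482.92$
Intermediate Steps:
$C{\left(f,c \right)} = - \frac{36}{-94 + f}$
$I{\left(F \right)} = -2 + 4 F^{2}$ ($I{\left(F \right)} = -2 + \left(F + F\right) \left(F + F\right) = -2 + 2 F 2 F = -2 + 4 F^{2}$)
$\frac{I{\left(2^{2} \right)}}{C{\left(-219,96 \right)}} - \frac{11395}{B{\left(66 \right)}} = \frac{-2 + 4 \left(2^{2}\right)^{2}}{\left(-36\right) \frac{1}{-94 - 219}} - \frac{11395}{203} = \frac{-2 + 4 \cdot 4^{2}}{\left(-36\right) \frac{1}{-313}} - \frac{11395}{203} = \frac{-2 + 4 \cdot 16}{\left(-36\right) \left(- \frac{1}{313}\right)} - \frac{11395}{203} = \frac{-2 + 64}{\frac{36}{313}} - \frac{11395}{203} = 62 \cdot \frac{313}{36} - \frac{11395}{203} = \frac{9703}{18} - \frac{11395}{203} = \frac{1764599}{3654}$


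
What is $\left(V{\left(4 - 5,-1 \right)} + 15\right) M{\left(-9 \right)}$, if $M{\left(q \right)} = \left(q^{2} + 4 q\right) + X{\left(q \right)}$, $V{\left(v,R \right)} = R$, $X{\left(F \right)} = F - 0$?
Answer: $504$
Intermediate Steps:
$X{\left(F \right)} = F$ ($X{\left(F \right)} = F + 0 = F$)
$M{\left(q \right)} = q^{2} + 5 q$ ($M{\left(q \right)} = \left(q^{2} + 4 q\right) + q = q^{2} + 5 q$)
$\left(V{\left(4 - 5,-1 \right)} + 15\right) M{\left(-9 \right)} = \left(-1 + 15\right) \left(- 9 \left(5 - 9\right)\right) = 14 \left(\left(-9\right) \left(-4\right)\right) = 14 \cdot 36 = 504$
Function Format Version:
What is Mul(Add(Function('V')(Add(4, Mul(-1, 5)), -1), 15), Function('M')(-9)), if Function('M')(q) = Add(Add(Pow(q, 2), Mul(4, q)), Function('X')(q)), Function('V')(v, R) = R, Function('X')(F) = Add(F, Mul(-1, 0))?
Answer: 504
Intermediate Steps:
Function('X')(F) = F (Function('X')(F) = Add(F, 0) = F)
Function('M')(q) = Add(Pow(q, 2), Mul(5, q)) (Function('M')(q) = Add(Add(Pow(q, 2), Mul(4, q)), q) = Add(Pow(q, 2), Mul(5, q)))
Mul(Add(Function('V')(Add(4, Mul(-1, 5)), -1), 15), Function('M')(-9)) = Mul(Add(-1, 15), Mul(-9, Add(5, -9))) = Mul(14, Mul(-9, -4)) = Mul(14, 36) = 504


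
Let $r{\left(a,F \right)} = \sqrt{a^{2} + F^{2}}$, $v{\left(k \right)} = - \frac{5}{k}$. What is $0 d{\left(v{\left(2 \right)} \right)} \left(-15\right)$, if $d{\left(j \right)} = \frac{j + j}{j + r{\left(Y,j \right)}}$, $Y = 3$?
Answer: $0$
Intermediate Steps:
$r{\left(a,F \right)} = \sqrt{F^{2} + a^{2}}$
$d{\left(j \right)} = \frac{2 j}{j + \sqrt{9 + j^{2}}}$ ($d{\left(j \right)} = \frac{j + j}{j + \sqrt{j^{2} + 3^{2}}} = \frac{2 j}{j + \sqrt{j^{2} + 9}} = \frac{2 j}{j + \sqrt{9 + j^{2}}}$)
$0 d{\left(v{\left(2 \right)} \right)} \left(-15\right) = 0 \frac{2 \left(- \frac{5}{2}\right)}{- \frac{5}{2} + \sqrt{9 + \left(- \frac{5}{2}\right)^{2}}} \left(-15\right) = 0 \frac{2 \left(\left(-5\right) \frac{1}{2}\right)}{\left(-5\right) \frac{1}{2} + \sqrt{9 + \left(\left(-5\right) \frac{1}{2}\right)^{2}}} \left(-15\right) = 0 \cdot 2 \left(- \frac{5}{2}\right) \frac{1}{- \frac{5}{2} + \sqrt{9 + \left(- \frac{5}{2}\right)^{2}}} \left(-15\right) = 0 \cdot 2 \left(- \frac{5}{2}\right) \frac{1}{- \frac{5}{2} + \sqrt{9 + \frac{25}{4}}} \left(-15\right) = 0 \cdot 2 \left(- \frac{5}{2}\right) \frac{1}{- \frac{5}{2} + \sqrt{\frac{61}{4}}} \left(-15\right) = 0 \cdot 2 \left(- \frac{5}{2}\right) \frac{1}{- \frac{5}{2} + \frac{\sqrt{61}}{2}} \left(-15\right) = 0 \left(- \frac{5}{- \frac{5}{2} + \frac{\sqrt{61}}{2}}\right) \left(-15\right) = 0 \left(-15\right) = 0$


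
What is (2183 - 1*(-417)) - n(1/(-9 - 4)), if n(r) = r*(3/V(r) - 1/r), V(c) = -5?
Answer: 169062/65 ≈ 2601.0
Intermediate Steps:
n(r) = r*(-3/5 - 1/r) (n(r) = r*(3/(-5) - 1/r) = r*(3*(-1/5) - 1/r) = r*(-3/5 - 1/r))
(2183 - 1*(-417)) - n(1/(-9 - 4)) = (2183 - 1*(-417)) - (-1 - 3/(5*(-9 - 4))) = (2183 + 417) - (-1 - 3/5/(-13)) = 2600 - (-1 - 3/5*(-1/13)) = 2600 - (-1 + 3/65) = 2600 - 1*(-62/65) = 2600 + 62/65 = 169062/65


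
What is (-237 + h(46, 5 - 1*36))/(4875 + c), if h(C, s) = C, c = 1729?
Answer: -191/6604 ≈ -0.028922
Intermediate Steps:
(-237 + h(46, 5 - 1*36))/(4875 + c) = (-237 + 46)/(4875 + 1729) = -191/6604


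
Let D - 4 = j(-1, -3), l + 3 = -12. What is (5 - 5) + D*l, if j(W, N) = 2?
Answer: -90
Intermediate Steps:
l = -15 (l = -3 - 12 = -15)
D = 6 (D = 4 + 2 = 6)
(5 - 5) + D*l = (5 - 5) + 6*(-15) = 0 - 90 = -90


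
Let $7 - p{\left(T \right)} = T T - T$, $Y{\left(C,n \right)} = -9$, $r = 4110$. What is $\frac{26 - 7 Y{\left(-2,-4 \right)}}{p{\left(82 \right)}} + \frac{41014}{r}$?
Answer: $\frac{5435242}{545397} \approx 9.9657$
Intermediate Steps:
$p{\left(T \right)} = 7 + T - T^{2}$ ($p{\left(T \right)} = 7 - \left(T T - T\right) = 7 - \left(T^{2} - T\right) = 7 + T - T^{2}$)
$\frac{26 - 7 Y{\left(-2,-4 \right)}}{p{\left(82 \right)}} + \frac{41014}{r} = \frac{26 - -63}{7 + 82 - 82^{2}} + \frac{41014}{4110} = \frac{26 + 63}{7 + 82 - 6724} + 41014 \cdot \frac{1}{4110} = \frac{89}{7 + 82 - 6724} + \frac{20507}{2055} = \frac{89}{-6635} + \frac{20507}{2055} = 89 \left(- \frac{1}{6635}\right) + \frac{20507}{2055} = - \frac{89}{6635} + \frac{20507}{2055} = \frac{5435242}{545397}$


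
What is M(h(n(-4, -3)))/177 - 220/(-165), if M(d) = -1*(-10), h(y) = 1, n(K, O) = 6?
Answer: 82/59 ≈ 1.3898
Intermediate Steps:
M(d) = 10
M(h(n(-4, -3)))/177 - 220/(-165) = 10/177 - 220/(-165) = 10*(1/177) - 220*(-1/165) = 10/177 + 4/3 = 82/59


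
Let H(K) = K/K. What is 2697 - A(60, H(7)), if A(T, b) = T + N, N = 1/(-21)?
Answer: 55378/21 ≈ 2637.0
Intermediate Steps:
H(K) = 1
N = -1/21 ≈ -0.047619
A(T, b) = -1/21 + T (A(T, b) = T - 1/21 = -1/21 + T)
2697 - A(60, H(7)) = 2697 - (-1/21 + 60) = 2697 - 1*1259/21 = 2697 - 1259/21 = 55378/21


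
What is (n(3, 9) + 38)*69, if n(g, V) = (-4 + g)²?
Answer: 2691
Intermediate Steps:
(n(3, 9) + 38)*69 = ((-4 + 3)² + 38)*69 = ((-1)² + 38)*69 = (1 + 38)*69 = 39*69 = 2691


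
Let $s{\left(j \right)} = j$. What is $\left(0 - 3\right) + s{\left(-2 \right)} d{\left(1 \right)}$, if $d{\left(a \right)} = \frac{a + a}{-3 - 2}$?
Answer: $- \frac{11}{5} \approx -2.2$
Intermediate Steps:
$d{\left(a \right)} = - \frac{2 a}{5}$ ($d{\left(a \right)} = \frac{2 a}{-5} = 2 a \left(- \frac{1}{5}\right) = - \frac{2 a}{5}$)
$\left(0 - 3\right) + s{\left(-2 \right)} d{\left(1 \right)} = \left(0 - 3\right) - 2 \left(\left(- \frac{2}{5}\right) 1\right) = -3 - - \frac{4}{5} = -3 + \frac{4}{5} = - \frac{11}{5}$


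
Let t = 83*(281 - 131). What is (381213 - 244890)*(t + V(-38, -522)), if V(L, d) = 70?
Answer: 1706763960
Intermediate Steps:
t = 12450 (t = 83*150 = 12450)
(381213 - 244890)*(t + V(-38, -522)) = (381213 - 244890)*(12450 + 70) = 136323*12520 = 1706763960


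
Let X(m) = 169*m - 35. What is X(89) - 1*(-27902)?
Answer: 42908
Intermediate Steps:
X(m) = -35 + 169*m
X(89) - 1*(-27902) = (-35 + 169*89) - 1*(-27902) = (-35 + 15041) + 27902 = 15006 + 27902 = 42908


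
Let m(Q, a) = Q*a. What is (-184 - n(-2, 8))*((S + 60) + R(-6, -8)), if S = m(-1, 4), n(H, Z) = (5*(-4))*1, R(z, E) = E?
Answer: -7872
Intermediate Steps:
n(H, Z) = -20 (n(H, Z) = -20*1 = -20)
S = -4 (S = -1*4 = -4)
(-184 - n(-2, 8))*((S + 60) + R(-6, -8)) = (-184 - 1*(-20))*((-4 + 60) - 8) = (-184 + 20)*(56 - 8) = -164*48 = -7872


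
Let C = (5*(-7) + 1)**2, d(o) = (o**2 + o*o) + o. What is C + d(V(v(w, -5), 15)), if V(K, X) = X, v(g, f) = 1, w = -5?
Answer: 1621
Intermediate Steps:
d(o) = o + 2*o**2 (d(o) = (o**2 + o**2) + o = 2*o**2 + o = o + 2*o**2)
C = 1156 (C = (-35 + 1)**2 = (-34)**2 = 1156)
C + d(V(v(w, -5), 15)) = 1156 + 15*(1 + 2*15) = 1156 + 15*(1 + 30) = 1156 + 15*31 = 1156 + 465 = 1621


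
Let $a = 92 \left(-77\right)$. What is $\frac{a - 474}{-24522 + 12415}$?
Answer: $\frac{7558}{12107} \approx 0.62427$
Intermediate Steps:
$a = -7084$
$\frac{a - 474}{-24522 + 12415} = \frac{-7084 - 474}{-24522 + 12415} = - \frac{7558}{-12107} = \left(-7558\right) \left(- \frac{1}{12107}\right) = \frac{7558}{12107}$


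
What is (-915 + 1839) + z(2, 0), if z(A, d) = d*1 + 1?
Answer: 925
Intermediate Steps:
z(A, d) = 1 + d (z(A, d) = d + 1 = 1 + d)
(-915 + 1839) + z(2, 0) = (-915 + 1839) + (1 + 0) = 924 + 1 = 925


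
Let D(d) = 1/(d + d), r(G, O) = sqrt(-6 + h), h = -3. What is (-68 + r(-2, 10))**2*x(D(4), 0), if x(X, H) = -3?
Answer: -13845 + 1224*I ≈ -13845.0 + 1224.0*I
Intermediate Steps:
r(G, O) = 3*I (r(G, O) = sqrt(-6 - 3) = sqrt(-9) = 3*I)
D(d) = 1/(2*d)
(-68 + r(-2, 10))**2*x(D(4), 0) = (-68 + 3*I)**2*(-3) = -3*(-68 + 3*I)**2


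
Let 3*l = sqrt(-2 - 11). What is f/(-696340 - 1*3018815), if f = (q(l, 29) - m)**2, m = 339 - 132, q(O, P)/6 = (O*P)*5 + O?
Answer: 1065583/3715155 + 13432*I*sqrt(13)/412795 ≈ 0.28682 + 0.11732*I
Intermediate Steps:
l = I*sqrt(13)/3 (l = sqrt(-2 - 11)/3 = sqrt(-13)/3 = (I*sqrt(13))/3 = I*sqrt(13)/3 ≈ 1.2019*I)
q(O, P) = 6*O + 30*O*P (q(O, P) = 6*((O*P)*5 + O) = 6*(5*O*P + O) = 6*(O + 5*O*P) = 6*O + 30*O*P)
m = 207
f = (-207 + 292*I*sqrt(13))**2 (f = (6*(I*sqrt(13)/3)*(1 + 5*29) - 1*207)**2 = (6*(I*sqrt(13)/3)*(1 + 145) - 207)**2 = (6*(I*sqrt(13)/3)*146 - 207)**2 = (292*I*sqrt(13) - 207)**2 = (-207 + 292*I*sqrt(13))**2 ≈ -1.0656e+6 - 4.3587e+5*I)
f/(-696340 - 1*3018815) = (207 - 292*I*sqrt(13))**2/(-696340 - 1*3018815) = (207 - 292*I*sqrt(13))**2/(-696340 - 3018815) = (207 - 292*I*sqrt(13))**2/(-3715155) = (207 - 292*I*sqrt(13))**2*(-1/3715155) = -(207 - 292*I*sqrt(13))**2/3715155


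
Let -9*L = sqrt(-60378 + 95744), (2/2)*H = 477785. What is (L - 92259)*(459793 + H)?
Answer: -86500008702 - 312526*sqrt(35366)/3 ≈ -8.6520e+10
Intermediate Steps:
H = 477785
L = -sqrt(35366)/9 (L = -sqrt(-60378 + 95744)/9 = -sqrt(35366)/9 ≈ -20.895)
(L - 92259)*(459793 + H) = (-sqrt(35366)/9 - 92259)*(459793 + 477785) = (-92259 - sqrt(35366)/9)*937578 = -86500008702 - 312526*sqrt(35366)/3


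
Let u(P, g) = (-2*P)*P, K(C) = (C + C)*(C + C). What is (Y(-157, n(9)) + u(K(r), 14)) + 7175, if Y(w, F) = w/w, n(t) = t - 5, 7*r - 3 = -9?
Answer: 17188104/2401 ≈ 7158.7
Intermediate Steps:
r = -6/7 (r = 3/7 + (⅐)*(-9) = 3/7 - 9/7 = -6/7 ≈ -0.85714)
K(C) = 4*C² (K(C) = (2*C)*(2*C) = 4*C²)
u(P, g) = -2*P²
n(t) = -5 + t
Y(w, F) = 1
(Y(-157, n(9)) + u(K(r), 14)) + 7175 = (1 - 2*(4*(-6/7)²)²) + 7175 = (1 - 2*(4*(36/49))²) + 7175 = (1 - 2*(144/49)²) + 7175 = (1 - 2*20736/2401) + 7175 = (1 - 41472/2401) + 7175 = -39071/2401 + 7175 = 17188104/2401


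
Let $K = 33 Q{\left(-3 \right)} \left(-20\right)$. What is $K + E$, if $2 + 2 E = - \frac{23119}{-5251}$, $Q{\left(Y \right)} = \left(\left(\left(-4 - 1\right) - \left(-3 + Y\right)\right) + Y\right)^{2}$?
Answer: $- \frac{27712663}{10502} \approx -2638.8$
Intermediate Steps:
$Q{\left(Y \right)} = 4$ ($Q{\left(Y \right)} = \left(\left(-5 - \left(-3 + Y\right)\right) + Y\right)^{2} = \left(\left(-2 - Y\right) + Y\right)^{2} = \left(-2\right)^{2} = 4$)
$E = \frac{12617}{10502}$ ($E = -1 + \frac{\left(-23119\right) \frac{1}{-5251}}{2} = -1 + \frac{\left(-23119\right) \left(- \frac{1}{5251}\right)}{2} = -1 + \frac{1}{2} \cdot \frac{23119}{5251} = -1 + \frac{23119}{10502} = \frac{12617}{10502} \approx 1.2014$)
$K = -2640$ ($K = 33 \cdot 4 \left(-20\right) = 132 \left(-20\right) = -2640$)
$K + E = -2640 + \frac{12617}{10502} = - \frac{27712663}{10502}$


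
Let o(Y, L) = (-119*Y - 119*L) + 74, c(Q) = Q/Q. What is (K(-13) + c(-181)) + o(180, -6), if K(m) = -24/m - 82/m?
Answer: -268097/13 ≈ -20623.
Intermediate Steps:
c(Q) = 1
o(Y, L) = 74 - 119*L - 119*Y (o(Y, L) = (-119*L - 119*Y) + 74 = 74 - 119*L - 119*Y)
K(m) = -106/m
(K(-13) + c(-181)) + o(180, -6) = (-106/(-13) + 1) + (74 - 119*(-6) - 119*180) = (-106*(-1/13) + 1) + (74 + 714 - 21420) = (106/13 + 1) - 20632 = 119/13 - 20632 = -268097/13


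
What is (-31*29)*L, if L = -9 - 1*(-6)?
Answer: 2697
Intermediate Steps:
L = -3 (L = -9 + 6 = -3)
(-31*29)*L = -31*29*(-3) = -899*(-3) = 2697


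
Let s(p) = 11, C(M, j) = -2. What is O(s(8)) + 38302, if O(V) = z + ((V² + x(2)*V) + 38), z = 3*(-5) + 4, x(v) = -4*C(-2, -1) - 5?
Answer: 38483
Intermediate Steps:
x(v) = 3 (x(v) = -4*(-2) - 5 = 8 - 5 = 3)
z = -11 (z = -15 + 4 = -11)
O(V) = 27 + V² + 3*V (O(V) = -11 + ((V² + 3*V) + 38) = -11 + (38 + V² + 3*V) = 27 + V² + 3*V)
O(s(8)) + 38302 = (27 + 11² + 3*11) + 38302 = (27 + 121 + 33) + 38302 = 181 + 38302 = 38483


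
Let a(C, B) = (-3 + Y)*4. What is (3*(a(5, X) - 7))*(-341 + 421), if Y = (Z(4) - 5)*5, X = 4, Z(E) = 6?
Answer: 240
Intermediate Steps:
Y = 5 (Y = (6 - 5)*5 = 1*5 = 5)
a(C, B) = 8 (a(C, B) = (-3 + 5)*4 = 2*4 = 8)
(3*(a(5, X) - 7))*(-341 + 421) = (3*(8 - 7))*(-341 + 421) = (3*1)*80 = 3*80 = 240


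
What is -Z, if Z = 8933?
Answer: -8933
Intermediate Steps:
-Z = -1*8933 = -8933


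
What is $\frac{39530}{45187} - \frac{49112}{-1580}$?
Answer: $\frac{570420336}{17848865} \approx 31.958$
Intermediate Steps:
$\frac{39530}{45187} - \frac{49112}{-1580} = 39530 \cdot \frac{1}{45187} - - \frac{12278}{395} = \frac{39530}{45187} + \frac{12278}{395} = \frac{570420336}{17848865}$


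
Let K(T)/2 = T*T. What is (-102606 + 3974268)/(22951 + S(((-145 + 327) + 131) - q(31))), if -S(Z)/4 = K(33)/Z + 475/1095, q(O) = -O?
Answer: 18229720527/107937368 ≈ 168.89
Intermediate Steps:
K(T) = 2*T² (K(T) = 2*(T*T) = 2*T²)
S(Z) = -380/219 - 8712/Z (S(Z) = -4*((2*33²)/Z + 475/1095) = -4*((2*1089)/Z + 475*(1/1095)) = -4*(2178/Z + 95/219) = -4*(95/219 + 2178/Z) = -380/219 - 8712/Z)
(-102606 + 3974268)/(22951 + S(((-145 + 327) + 131) - q(31))) = (-102606 + 3974268)/(22951 + (-380/219 - 8712/(((-145 + 327) + 131) - (-1)*31))) = 3871662/(22951 + (-380/219 - 8712/((182 + 131) - 1*(-31)))) = 3871662/(22951 + (-380/219 - 8712/(313 + 31))) = 3871662/(22951 + (-380/219 - 8712/344)) = 3871662/(22951 + (-380/219 - 8712*1/344)) = 3871662/(22951 + (-380/219 - 1089/43)) = 3871662/(22951 - 254831/9417) = 3871662/(215874736/9417) = 3871662*(9417/215874736) = 18229720527/107937368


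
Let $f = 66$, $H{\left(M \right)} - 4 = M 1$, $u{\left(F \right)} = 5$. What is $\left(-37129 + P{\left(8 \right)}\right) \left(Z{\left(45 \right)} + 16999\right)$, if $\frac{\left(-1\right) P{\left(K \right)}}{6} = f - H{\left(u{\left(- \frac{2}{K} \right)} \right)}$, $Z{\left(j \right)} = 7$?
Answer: $-637231826$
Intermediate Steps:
$H{\left(M \right)} = 4 + M$ ($H{\left(M \right)} = 4 + M 1 = 4 + M$)
$P{\left(K \right)} = -342$ ($P{\left(K \right)} = - 6 \left(66 - \left(4 + 5\right)\right) = - 6 \left(66 - 9\right) = \left(-6\right) 57 = -342$)
$\left(-37129 + P{\left(8 \right)}\right) \left(Z{\left(45 \right)} + 16999\right) = \left(-37129 - 342\right) \left(7 + 16999\right) = \left(-37471\right) 17006 = -637231826$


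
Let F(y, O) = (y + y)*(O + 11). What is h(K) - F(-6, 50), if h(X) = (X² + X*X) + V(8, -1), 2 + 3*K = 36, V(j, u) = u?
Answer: 8891/9 ≈ 987.89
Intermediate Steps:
F(y, O) = 2*y*(11 + O) (F(y, O) = (2*y)*(11 + O) = 2*y*(11 + O))
K = 34/3 (K = -⅔ + (⅓)*36 = -⅔ + 12 = 34/3 ≈ 11.333)
h(X) = -1 + 2*X² (h(X) = (X² + X*X) - 1 = (X² + X²) - 1 = 2*X² - 1 = -1 + 2*X²)
h(K) - F(-6, 50) = (-1 + 2*(34/3)²) - 2*(-6)*(11 + 50) = (-1 + 2*(1156/9)) - 2*(-6)*61 = (-1 + 2312/9) - 1*(-732) = 2303/9 + 732 = 8891/9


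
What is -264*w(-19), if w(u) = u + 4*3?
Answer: 1848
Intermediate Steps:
w(u) = 12 + u (w(u) = u + 12 = 12 + u)
-264*w(-19) = -264*(12 - 19) = -264*(-7) = 1848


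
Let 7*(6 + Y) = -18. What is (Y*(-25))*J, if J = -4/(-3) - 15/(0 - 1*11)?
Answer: 44500/77 ≈ 577.92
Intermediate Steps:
Y = -60/7 (Y = -6 + (1/7)*(-18) = -6 - 18/7 = -60/7 ≈ -8.5714)
J = 89/33 (J = -4*(-1/3) - 15/(0 - 11) = 4/3 - 15/(-11) = 4/3 - 15*(-1/11) = 4/3 + 15/11 = 89/33 ≈ 2.6970)
(Y*(-25))*J = -60/7*(-25)*(89/33) = (1500/7)*(89/33) = 44500/77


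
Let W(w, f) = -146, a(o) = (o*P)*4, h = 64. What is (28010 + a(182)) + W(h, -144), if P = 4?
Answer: 30776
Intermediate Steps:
a(o) = 16*o (a(o) = (o*4)*4 = (4*o)*4 = 16*o)
(28010 + a(182)) + W(h, -144) = (28010 + 16*182) - 146 = (28010 + 2912) - 146 = 30922 - 146 = 30776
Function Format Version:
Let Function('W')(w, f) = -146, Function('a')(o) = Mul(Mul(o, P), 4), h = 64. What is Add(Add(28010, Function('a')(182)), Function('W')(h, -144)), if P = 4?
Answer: 30776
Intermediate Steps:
Function('a')(o) = Mul(16, o) (Function('a')(o) = Mul(Mul(o, 4), 4) = Mul(Mul(4, o), 4) = Mul(16, o))
Add(Add(28010, Function('a')(182)), Function('W')(h, -144)) = Add(Add(28010, Mul(16, 182)), -146) = Add(Add(28010, 2912), -146) = Add(30922, -146) = 30776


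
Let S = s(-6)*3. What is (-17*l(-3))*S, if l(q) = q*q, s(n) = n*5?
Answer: 13770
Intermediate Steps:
s(n) = 5*n
l(q) = q²
S = -90 (S = (5*(-6))*3 = -30*3 = -90)
(-17*l(-3))*S = -17*(-3)²*(-90) = -17*9*(-90) = -153*(-90) = 13770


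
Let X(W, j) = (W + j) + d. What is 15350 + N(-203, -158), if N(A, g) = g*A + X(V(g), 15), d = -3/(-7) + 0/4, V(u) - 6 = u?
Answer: 331012/7 ≈ 47287.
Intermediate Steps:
V(u) = 6 + u
d = 3/7 (d = -3*(-1/7) + 0*(1/4) = 3/7 + 0 = 3/7 ≈ 0.42857)
X(W, j) = 3/7 + W + j (X(W, j) = (W + j) + 3/7 = 3/7 + W + j)
N(A, g) = 150/7 + g + A*g (N(A, g) = g*A + (3/7 + (6 + g) + 15) = A*g + (150/7 + g) = 150/7 + g + A*g)
15350 + N(-203, -158) = 15350 + (150/7 - 158 - 203*(-158)) = 15350 + (150/7 - 158 + 32074) = 15350 + 223562/7 = 331012/7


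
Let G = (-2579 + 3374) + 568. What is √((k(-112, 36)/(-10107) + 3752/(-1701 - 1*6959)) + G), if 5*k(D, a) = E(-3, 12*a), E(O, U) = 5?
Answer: √72489578859758030/7293885 ≈ 36.913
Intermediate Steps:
k(D, a) = 1 (k(D, a) = (⅕)*5 = 1)
G = 1363 (G = 795 + 568 = 1363)
√((k(-112, 36)/(-10107) + 3752/(-1701 - 1*6959)) + G) = √((1/(-10107) + 3752/(-1701 - 1*6959)) + 1363) = √((1*(-1/10107) + 3752/(-1701 - 6959)) + 1363) = √((-1/10107 + 3752/(-8660)) + 1363) = √((-1/10107 + 3752*(-1/8660)) + 1363) = √((-1/10107 - 938/2165) + 1363) = √(-9482531/21881655 + 1363) = √(29815213234/21881655) = √72489578859758030/7293885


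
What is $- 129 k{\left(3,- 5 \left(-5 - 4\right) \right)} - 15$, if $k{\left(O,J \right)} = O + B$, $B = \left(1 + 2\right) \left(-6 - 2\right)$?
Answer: $2694$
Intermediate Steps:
$B = -24$ ($B = 3 \left(-8\right) = -24$)
$k{\left(O,J \right)} = -24 + O$ ($k{\left(O,J \right)} = O - 24 = -24 + O$)
$- 129 k{\left(3,- 5 \left(-5 - 4\right) \right)} - 15 = - 129 \left(-24 + 3\right) - 15 = \left(-129\right) \left(-21\right) - 15 = 2709 - 15 = 2694$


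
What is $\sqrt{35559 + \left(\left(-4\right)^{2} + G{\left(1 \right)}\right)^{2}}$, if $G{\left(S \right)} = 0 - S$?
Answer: $6 \sqrt{994} \approx 189.17$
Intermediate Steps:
$G{\left(S \right)} = - S$
$\sqrt{35559 + \left(\left(-4\right)^{2} + G{\left(1 \right)}\right)^{2}} = \sqrt{35559 + \left(\left(-4\right)^{2} - 1\right)^{2}} = \sqrt{35559 + \left(16 - 1\right)^{2}} = \sqrt{35559 + 15^{2}} = \sqrt{35559 + 225} = \sqrt{35784} = 6 \sqrt{994}$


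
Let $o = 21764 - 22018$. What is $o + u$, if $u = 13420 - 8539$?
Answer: $4627$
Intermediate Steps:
$o = -254$
$u = 4881$
$o + u = -254 + 4881 = 4627$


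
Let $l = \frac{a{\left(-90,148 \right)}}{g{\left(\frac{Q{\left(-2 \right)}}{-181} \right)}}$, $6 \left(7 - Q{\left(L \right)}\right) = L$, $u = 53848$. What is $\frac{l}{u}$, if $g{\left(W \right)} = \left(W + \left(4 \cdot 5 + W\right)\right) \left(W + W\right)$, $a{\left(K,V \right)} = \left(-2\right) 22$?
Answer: $\frac{294849}{582419968} \approx 0.00050625$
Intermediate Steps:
$a{\left(K,V \right)} = -44$
$Q{\left(L \right)} = 7 - \frac{L}{6}$
$g{\left(W \right)} = 2 W \left(20 + 2 W\right)$ ($g{\left(W \right)} = \left(W + \left(20 + W\right)\right) 2 W = \left(20 + 2 W\right) 2 W = 2 W \left(20 + 2 W\right)$)
$l = \frac{294849}{10816}$ ($l = - \frac{44}{4 \frac{7 - - \frac{1}{3}}{-181} \left(10 + \frac{7 - - \frac{1}{3}}{-181}\right)} = - \frac{44}{4 \left(7 + \frac{1}{3}\right) \left(- \frac{1}{181}\right) \left(10 + \left(7 + \frac{1}{3}\right) \left(- \frac{1}{181}\right)\right)} = - \frac{44}{4 \cdot \frac{22}{3} \left(- \frac{1}{181}\right) \left(10 + \frac{22}{3} \left(- \frac{1}{181}\right)\right)} = - \frac{44}{4 \left(- \frac{22}{543}\right) \left(10 - \frac{22}{543}\right)} = - \frac{44}{4 \left(- \frac{22}{543}\right) \frac{5408}{543}} = - \frac{44}{- \frac{475904}{294849}} = \left(-44\right) \left(- \frac{294849}{475904}\right) = \frac{294849}{10816} \approx 27.26$)
$\frac{l}{u} = \frac{294849}{10816 \cdot 53848} = \frac{294849}{10816} \cdot \frac{1}{53848} = \frac{294849}{582419968}$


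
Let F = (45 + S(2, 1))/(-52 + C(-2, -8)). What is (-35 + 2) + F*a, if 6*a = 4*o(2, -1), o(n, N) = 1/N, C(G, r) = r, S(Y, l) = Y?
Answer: -2923/90 ≈ -32.478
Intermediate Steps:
F = -47/60 (F = (45 + 2)/(-52 - 8) = 47/(-60) = 47*(-1/60) = -47/60 ≈ -0.78333)
a = -⅔ (a = (4/(-1))/6 = (4*(-1))/6 = (⅙)*(-4) = -⅔ ≈ -0.66667)
(-35 + 2) + F*a = (-35 + 2) - 47/60*(-⅔) = -33 + 47/90 = -2923/90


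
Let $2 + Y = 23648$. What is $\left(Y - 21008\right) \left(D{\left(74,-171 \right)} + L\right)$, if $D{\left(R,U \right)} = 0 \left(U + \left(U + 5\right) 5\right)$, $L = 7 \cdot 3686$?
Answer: $68065676$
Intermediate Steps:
$L = 25802$
$Y = 23646$ ($Y = -2 + 23648 = 23646$)
$D{\left(R,U \right)} = 0$ ($D{\left(R,U \right)} = 0 \left(U + \left(5 + U\right) 5\right) = 0 \left(U + \left(25 + 5 U\right)\right) = 0 \left(25 + 6 U\right) = 0$)
$\left(Y - 21008\right) \left(D{\left(74,-171 \right)} + L\right) = \left(23646 - 21008\right) \left(0 + 25802\right) = 2638 \cdot 25802 = 68065676$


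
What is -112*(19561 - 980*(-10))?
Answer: -3288432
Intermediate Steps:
-112*(19561 - 980*(-10)) = -112*(19561 - 1*(-9800)) = -112*(19561 + 9800) = -112*29361 = -3288432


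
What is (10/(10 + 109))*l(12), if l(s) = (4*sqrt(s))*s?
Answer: 960*sqrt(3)/119 ≈ 13.973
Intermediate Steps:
l(s) = 4*s**(3/2)
(10/(10 + 109))*l(12) = (10/(10 + 109))*(4*12**(3/2)) = (10/119)*(4*(24*sqrt(3))) = ((1/119)*10)*(96*sqrt(3)) = 10*(96*sqrt(3))/119 = 960*sqrt(3)/119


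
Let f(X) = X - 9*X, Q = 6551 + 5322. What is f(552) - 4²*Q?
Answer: -194384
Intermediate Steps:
Q = 11873
f(X) = -8*X
f(552) - 4²*Q = -8*552 - 4²*11873 = -4416 - 16*11873 = -4416 - 1*189968 = -4416 - 189968 = -194384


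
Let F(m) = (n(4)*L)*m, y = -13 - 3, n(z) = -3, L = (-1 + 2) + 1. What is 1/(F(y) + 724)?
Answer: 1/820 ≈ 0.0012195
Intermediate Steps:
L = 2 (L = 1 + 1 = 2)
y = -16
F(m) = -6*m (F(m) = (-3*2)*m = -6*m)
1/(F(y) + 724) = 1/(-6*(-16) + 724) = 1/(96 + 724) = 1/820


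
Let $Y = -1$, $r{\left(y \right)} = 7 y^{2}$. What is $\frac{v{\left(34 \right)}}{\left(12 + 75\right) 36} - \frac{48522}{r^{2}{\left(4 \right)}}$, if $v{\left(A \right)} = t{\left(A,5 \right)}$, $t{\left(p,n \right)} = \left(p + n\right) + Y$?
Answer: $- \frac{18936779}{4910976} \approx -3.856$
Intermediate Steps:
$t{\left(p,n \right)} = -1 + n + p$ ($t{\left(p,n \right)} = \left(p + n\right) - 1 = \left(n + p\right) - 1 = -1 + n + p$)
$v{\left(A \right)} = 4 + A$ ($v{\left(A \right)} = -1 + 5 + A = 4 + A$)
$\frac{v{\left(34 \right)}}{\left(12 + 75\right) 36} - \frac{48522}{r^{2}{\left(4 \right)}} = \frac{4 + 34}{\left(12 + 75\right) 36} - \frac{48522}{\left(7 \cdot 4^{2}\right)^{2}} = \frac{38}{87 \cdot 36} - \frac{48522}{\left(7 \cdot 16\right)^{2}} = \frac{38}{3132} - \frac{48522}{112^{2}} = 38 \cdot \frac{1}{3132} - \frac{48522}{12544} = \frac{19}{1566} - \frac{24261}{6272} = - \frac{18936779}{4910976}$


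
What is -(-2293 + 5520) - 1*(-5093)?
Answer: 1866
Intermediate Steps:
-(-2293 + 5520) - 1*(-5093) = -1*3227 + 5093 = -3227 + 5093 = 1866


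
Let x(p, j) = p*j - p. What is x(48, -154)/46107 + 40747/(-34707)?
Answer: -237438001/177803961 ≈ -1.3354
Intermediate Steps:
x(p, j) = -p + j*p (x(p, j) = j*p - p = -p + j*p)
x(48, -154)/46107 + 40747/(-34707) = (48*(-1 - 154))/46107 + 40747/(-34707) = (48*(-155))*(1/46107) + 40747*(-1/34707) = -7440*1/46107 - 40747/34707 = -2480/15369 - 40747/34707 = -237438001/177803961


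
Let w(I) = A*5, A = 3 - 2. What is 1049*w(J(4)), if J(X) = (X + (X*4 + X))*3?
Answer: 5245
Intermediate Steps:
A = 1
J(X) = 18*X (J(X) = (X + (4*X + X))*3 = (X + 5*X)*3 = (6*X)*3 = 18*X)
w(I) = 5 (w(I) = 1*5 = 5)
1049*w(J(4)) = 1049*5 = 5245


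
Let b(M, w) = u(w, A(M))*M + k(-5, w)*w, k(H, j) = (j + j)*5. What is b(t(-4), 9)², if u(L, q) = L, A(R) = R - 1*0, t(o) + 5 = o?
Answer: 531441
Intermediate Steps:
k(H, j) = 10*j (k(H, j) = (2*j)*5 = 10*j)
t(o) = -5 + o
A(R) = R (A(R) = R + 0 = R)
b(M, w) = 10*w² + M*w (b(M, w) = w*M + (10*w)*w = M*w + 10*w² = 10*w² + M*w)
b(t(-4), 9)² = (9*((-5 - 4) + 10*9))² = (9*(-9 + 90))² = (9*81)² = 729² = 531441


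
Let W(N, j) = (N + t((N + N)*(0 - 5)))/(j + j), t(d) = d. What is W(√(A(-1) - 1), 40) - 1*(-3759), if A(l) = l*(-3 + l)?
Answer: 3759 - 9*√3/80 ≈ 3758.8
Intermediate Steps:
W(N, j) = -9*N/(2*j) (W(N, j) = (N + (N + N)*(0 - 5))/(j + j) = (N + (2*N)*(-5))/((2*j)) = (N - 10*N)*(1/(2*j)) = (-9*N)*(1/(2*j)) = -9*N/(2*j))
W(√(A(-1) - 1), 40) - 1*(-3759) = -9/2*√(-(-3 - 1) - 1)/40 - 1*(-3759) = -9/2*√(-1*(-4) - 1)*1/40 + 3759 = -9/2*√(4 - 1)*1/40 + 3759 = -9/2*√3*1/40 + 3759 = -9*√3/80 + 3759 = 3759 - 9*√3/80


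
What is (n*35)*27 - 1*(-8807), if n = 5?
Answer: 13532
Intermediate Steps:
(n*35)*27 - 1*(-8807) = (5*35)*27 - 1*(-8807) = 175*27 + 8807 = 4725 + 8807 = 13532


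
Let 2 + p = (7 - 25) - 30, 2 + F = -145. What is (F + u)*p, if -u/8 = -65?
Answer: -18650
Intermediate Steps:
u = 520 (u = -8*(-65) = 520)
F = -147 (F = -2 - 145 = -147)
p = -50 (p = -2 + ((7 - 25) - 30) = -2 + (-18 - 30) = -2 - 48 = -50)
(F + u)*p = (-147 + 520)*(-50) = 373*(-50) = -18650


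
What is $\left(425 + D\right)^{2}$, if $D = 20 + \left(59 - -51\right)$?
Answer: $308025$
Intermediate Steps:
$D = 130$ ($D = 20 + \left(59 + 51\right) = 20 + 110 = 130$)
$\left(425 + D\right)^{2} = \left(425 + 130\right)^{2} = 555^{2} = 308025$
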